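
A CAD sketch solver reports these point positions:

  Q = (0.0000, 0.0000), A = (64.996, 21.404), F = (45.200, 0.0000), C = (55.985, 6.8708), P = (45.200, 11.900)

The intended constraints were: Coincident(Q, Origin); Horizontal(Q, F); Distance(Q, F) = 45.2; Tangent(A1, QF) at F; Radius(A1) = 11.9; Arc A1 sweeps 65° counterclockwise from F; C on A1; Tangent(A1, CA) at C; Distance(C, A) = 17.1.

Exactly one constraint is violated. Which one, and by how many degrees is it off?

Tangent(A1, CA) at C — off by 6.80°.

Q = (0.00, 0.00) ✓; Q.y = 0.00, F.y = 0.00 ✓; |QF| = 45.20 ✓; ∠(PF, FQ) = 90.00° ✓; |PF| = 11.90 ✓; bearing(P→C) − bearing(P→F) = 65.00° ✓; |PC| = 11.90 ✓; ∠(PC, CA) = 96.80° ✗; |CA| = 17.10 ✓.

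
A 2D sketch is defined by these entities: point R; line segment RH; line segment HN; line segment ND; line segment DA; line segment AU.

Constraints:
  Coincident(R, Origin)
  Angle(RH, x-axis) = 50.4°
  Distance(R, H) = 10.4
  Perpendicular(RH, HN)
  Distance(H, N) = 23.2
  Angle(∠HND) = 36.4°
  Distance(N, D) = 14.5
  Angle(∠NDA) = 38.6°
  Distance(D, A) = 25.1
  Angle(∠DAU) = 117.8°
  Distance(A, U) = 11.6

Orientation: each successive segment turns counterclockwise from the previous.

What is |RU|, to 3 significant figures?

41.0

R is at the origin; RH runs at 50.4° with length 10.4, so H = (6.63, 8.01). RH is perpendicular to HN, so HN runs at 140°; with |HN| = 23.2, N = (-11.2, 22.8). ∠HND = 36.4° gives ND at -76.0° from the x-axis; with |ND| = 14.5, D = (-7.74, 8.73). ∠NDA = 38.6° gives DA at 65.4° from the x-axis; with |DA| = 25.1, A = (2.71, 31.6). ∠DAU = 117.8° gives AU at 128° from the x-axis; with |AU| = 11.6, U = (-4.37, 40.7). Then |RU| = |U − R| = 41.0.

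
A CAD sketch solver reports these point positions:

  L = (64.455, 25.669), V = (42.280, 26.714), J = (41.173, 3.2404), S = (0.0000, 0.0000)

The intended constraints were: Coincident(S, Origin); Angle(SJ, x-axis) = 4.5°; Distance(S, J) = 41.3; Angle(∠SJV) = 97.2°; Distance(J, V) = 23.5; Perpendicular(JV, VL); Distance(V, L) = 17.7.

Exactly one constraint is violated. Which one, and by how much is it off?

Distance(V, L) = 17.7 — off by 4.50.

S = (0.00, 0.00) ✓; SJ at 4.500° ✓; |SJ| = 41.30 ✓; ∠SJV = 97.20° ✓; |JV| = 23.50 ✓; ∠(JV, VL) = 90.00° ✓; |VL| = 22.20 ✗.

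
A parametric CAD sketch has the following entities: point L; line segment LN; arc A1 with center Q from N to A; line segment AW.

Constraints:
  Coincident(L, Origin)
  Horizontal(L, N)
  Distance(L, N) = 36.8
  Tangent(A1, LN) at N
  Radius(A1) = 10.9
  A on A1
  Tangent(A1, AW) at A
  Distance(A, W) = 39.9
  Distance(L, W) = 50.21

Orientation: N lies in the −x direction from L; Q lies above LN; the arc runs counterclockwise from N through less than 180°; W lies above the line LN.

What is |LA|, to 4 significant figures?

27.50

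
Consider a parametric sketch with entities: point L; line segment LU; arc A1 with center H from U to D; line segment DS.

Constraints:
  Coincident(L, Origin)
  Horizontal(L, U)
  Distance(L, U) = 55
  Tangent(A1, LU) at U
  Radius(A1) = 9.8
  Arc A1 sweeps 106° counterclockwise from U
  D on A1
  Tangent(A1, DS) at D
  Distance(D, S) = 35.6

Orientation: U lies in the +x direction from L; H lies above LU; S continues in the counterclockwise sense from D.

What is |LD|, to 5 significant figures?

65.622

Since A1 is tangent to LU there, HU ⟂ LU, so H = U + (0, 9.8) = (55.000, 9.8000). On A1, U sits at bearing -90° from H; a 106° counterclockwise sweep puts D at bearing 16°, so D = H + 9.8·(cos 16°, sin 16°) = (64.420, 12.501). Then |LD| = |D − L| = 65.622.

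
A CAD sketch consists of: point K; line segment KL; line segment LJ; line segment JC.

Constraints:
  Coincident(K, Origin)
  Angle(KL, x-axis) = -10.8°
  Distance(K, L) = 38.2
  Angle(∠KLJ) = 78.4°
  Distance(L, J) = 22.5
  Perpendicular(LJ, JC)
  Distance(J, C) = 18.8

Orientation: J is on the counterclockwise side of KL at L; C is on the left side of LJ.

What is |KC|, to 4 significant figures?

23.80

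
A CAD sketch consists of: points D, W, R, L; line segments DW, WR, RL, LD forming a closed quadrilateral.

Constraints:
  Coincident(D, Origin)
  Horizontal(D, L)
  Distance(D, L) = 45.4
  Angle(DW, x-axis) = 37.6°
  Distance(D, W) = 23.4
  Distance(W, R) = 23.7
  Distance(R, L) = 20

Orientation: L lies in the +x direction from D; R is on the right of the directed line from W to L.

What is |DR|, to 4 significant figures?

28.13

D is at the origin; D and L share the same y with |DL| = 45.4 and L in +x, so L = (45.4, 0). DW runs at 37.6° with |DW| = 23.4, so W = (18.54, 14.28). R is determined by |WR| = 23.7 and |RL| = 20.0 together: it lies at the intersection of circle(W, 23.7) and circle(L, 20.0). With |WL| = 30.42, the foot of the radical line on WL is 17.87 from W and the perpendicular offset is √(23.7² − 17.87²) = 15.57. Taking the right-of-WL solution: R = (27.01, -7.858).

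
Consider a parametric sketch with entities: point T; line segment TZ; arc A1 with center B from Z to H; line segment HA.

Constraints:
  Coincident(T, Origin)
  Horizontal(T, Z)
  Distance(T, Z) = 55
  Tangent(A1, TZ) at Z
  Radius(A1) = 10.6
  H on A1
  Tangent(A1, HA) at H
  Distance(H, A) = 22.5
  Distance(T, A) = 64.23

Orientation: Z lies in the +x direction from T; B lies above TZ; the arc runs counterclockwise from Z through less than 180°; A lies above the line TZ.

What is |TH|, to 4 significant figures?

66.19

Checks: T.y = 0.00, Z.y = 0.00 ✓; ∠(BZ, ZT) = 90.00° ✓; |BZ| = 10.60 ✓; |BH| = 10.60 ✓; ∠(BH, HA) = 90.00° ✓; |HA| = 22.50 ✓; |TA| = 64.23 ✓.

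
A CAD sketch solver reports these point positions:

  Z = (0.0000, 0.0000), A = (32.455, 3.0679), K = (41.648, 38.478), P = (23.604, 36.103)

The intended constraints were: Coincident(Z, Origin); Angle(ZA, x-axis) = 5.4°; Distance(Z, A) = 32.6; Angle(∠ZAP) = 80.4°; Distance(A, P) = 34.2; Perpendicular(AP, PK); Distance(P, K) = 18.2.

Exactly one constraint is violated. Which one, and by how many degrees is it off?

Perpendicular(AP, PK) — off by 7.50°.

Z = (0.00, 0.00) ✓; ZA at 5.400° ✓; |ZA| = 32.60 ✓; ∠ZAP = 80.40° ✓; |AP| = 34.20 ✓; ∠(AP, PK) = 97.50° ✗; |PK| = 18.20 ✓.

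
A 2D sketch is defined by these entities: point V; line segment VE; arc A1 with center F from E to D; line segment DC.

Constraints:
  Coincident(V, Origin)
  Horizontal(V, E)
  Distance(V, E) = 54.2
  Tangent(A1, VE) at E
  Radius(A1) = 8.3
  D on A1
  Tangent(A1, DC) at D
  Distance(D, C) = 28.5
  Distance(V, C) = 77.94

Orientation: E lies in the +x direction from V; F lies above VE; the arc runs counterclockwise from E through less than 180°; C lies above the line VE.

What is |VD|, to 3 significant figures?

62.4

Checks: V = (0.00, 0.00) ✓; |VE| = 54.20 ✓; |FD| = 8.300 ✓; ∠(FD, DC) = 90.00° ✓; |DC| = 28.50 ✓; |VC| = 77.94 ✓.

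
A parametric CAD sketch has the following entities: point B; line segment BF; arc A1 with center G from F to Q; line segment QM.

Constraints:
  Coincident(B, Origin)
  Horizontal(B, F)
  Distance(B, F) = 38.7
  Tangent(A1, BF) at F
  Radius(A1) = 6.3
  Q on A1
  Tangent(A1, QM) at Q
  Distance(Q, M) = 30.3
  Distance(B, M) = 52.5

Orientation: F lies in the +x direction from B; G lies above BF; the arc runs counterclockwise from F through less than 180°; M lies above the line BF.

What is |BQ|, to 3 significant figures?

45.5

Checks: |GQ| = 6.300 ✓; ∠(GQ, QM) = 90.00° ✓; |QM| = 30.30 ✓; |BM| = 52.50 ✓.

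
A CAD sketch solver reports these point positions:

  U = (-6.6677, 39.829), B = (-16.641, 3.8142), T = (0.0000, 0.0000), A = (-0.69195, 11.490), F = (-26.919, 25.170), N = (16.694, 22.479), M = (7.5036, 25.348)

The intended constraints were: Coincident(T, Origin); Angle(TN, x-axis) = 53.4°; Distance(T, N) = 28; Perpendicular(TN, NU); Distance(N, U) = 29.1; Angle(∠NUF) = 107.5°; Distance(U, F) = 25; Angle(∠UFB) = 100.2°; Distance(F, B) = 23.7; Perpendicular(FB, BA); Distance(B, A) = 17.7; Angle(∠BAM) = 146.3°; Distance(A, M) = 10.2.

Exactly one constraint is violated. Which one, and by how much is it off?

Distance(A, M) = 10.2 — off by 5.90.

T = (0.00, 0.00) ✓; TN at 53.40° ✓; |TN| = 28.00 ✓; ∠(TN, NU) = 90.00° ✓; |NU| = 29.10 ✓; ∠NUF = 107.5° ✓; |UF| = 25.00 ✓; ∠UFB = 100.2° ✓; |FB| = 23.70 ✓; ∠(FB, BA) = 90.00° ✓; |BA| = 17.70 ✓; ∠BAM = 146.3° ✓; |AM| = 16.10 ✗.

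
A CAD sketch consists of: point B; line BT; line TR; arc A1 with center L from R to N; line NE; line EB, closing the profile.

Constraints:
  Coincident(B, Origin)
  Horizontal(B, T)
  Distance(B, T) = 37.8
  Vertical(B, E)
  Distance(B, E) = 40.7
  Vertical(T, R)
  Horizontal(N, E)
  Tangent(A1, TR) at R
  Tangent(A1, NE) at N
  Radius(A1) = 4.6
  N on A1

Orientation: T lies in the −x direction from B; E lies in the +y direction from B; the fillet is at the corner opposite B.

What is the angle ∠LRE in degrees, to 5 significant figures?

6.9384°

B is at the origin; BT is horizontal with |BT| = 37.8 and T on the −x side, so T = (-37.800, 0.0000). B and E share the same x with |BE| = 40.7 and E on the +y side, so E = (0.0000, 40.700). The virtual corner opposite B is at (-37.800, 40.700). A1 meets TR tangentially, so LR is at right angles to TR and tangency of A1 to NE means the radius LN is perpendicular to NE, with radius 4.6, so the center L sits 4.6 in from both sides at L = (-33.200, 36.100). That places the tangent points at R = (-37.800, 36.100) on TR and N = (-33.200, 40.700) on NE. Then cos ∠LRE = RL·RE / (|RL||RE|), giving 6.9384°.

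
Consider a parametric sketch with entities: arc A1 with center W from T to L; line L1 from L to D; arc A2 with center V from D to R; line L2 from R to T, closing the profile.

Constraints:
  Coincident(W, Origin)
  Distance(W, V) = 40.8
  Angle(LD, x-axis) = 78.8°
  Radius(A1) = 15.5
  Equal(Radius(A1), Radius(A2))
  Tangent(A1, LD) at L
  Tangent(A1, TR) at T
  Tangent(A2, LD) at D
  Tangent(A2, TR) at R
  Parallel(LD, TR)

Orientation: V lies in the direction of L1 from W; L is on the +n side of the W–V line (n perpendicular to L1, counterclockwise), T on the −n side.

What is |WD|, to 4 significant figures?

43.65

The slot axis is L1's direction at 78.8°, so u = (cos 78.8°, sin 78.8°) = (0.1942, 0.9810) and n = (−sin 78.8°, cos 78.8°) = (-0.9810, 0.1942). W is at the origin and V lies 40.8 along u from W, so V = 40.8·u = (7.925, 40.02). Tangency of A1 to both parallel lines with radius 15.5 puts L and T at W ± 15.5·n: L = (-15.20, 3.011), T = (15.20, -3.011). Equal radii place D and R the same way about V: D = V + 15.5·n = (-7.280, 43.03), R = V − 15.5·n = (23.13, 37.01). Then |WD| = |D − W| = 43.65.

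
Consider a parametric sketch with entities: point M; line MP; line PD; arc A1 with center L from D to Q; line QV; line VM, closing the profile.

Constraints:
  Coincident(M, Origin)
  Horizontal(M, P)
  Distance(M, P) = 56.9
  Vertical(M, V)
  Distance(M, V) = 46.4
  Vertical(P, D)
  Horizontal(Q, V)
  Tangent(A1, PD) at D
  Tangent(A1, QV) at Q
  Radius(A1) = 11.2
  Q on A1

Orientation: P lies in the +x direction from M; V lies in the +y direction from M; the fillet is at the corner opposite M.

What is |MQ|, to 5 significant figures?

65.126

The virtual corner opposite M is at (56.900, 46.400). Tangency of A1 to PD means the radius LD is perpendicular to PD and since A1 is tangent to QV there, LQ ⟂ QV, with radius 11.2, so the center L sits 11.2 in from both sides at L = (45.700, 35.200). That places the tangent points at D = (56.900, 35.200) on PD and Q = (45.700, 46.400) on QV. Then |MQ| = |Q − M| = 65.126.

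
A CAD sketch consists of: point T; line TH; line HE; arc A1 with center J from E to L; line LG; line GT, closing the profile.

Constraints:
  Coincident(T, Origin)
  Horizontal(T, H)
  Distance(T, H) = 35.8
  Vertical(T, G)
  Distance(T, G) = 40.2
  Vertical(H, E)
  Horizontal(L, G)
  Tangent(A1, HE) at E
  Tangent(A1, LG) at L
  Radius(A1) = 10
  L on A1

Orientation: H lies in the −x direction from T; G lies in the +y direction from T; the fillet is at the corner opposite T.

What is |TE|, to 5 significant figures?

46.837

The virtual corner opposite T is at (-35.800, 40.200). Tangency of A1 to HE means the radius JE is perpendicular to HE and since A1 is tangent to LG there, JL ⟂ LG, with radius 10.0, so the center J sits 10.0 in from both sides at J = (-25.800, 30.200). That places the tangent points at E = (-35.800, 30.200) on HE and L = (-25.800, 40.200) on LG. Then |TE| = |E − T| = 46.837.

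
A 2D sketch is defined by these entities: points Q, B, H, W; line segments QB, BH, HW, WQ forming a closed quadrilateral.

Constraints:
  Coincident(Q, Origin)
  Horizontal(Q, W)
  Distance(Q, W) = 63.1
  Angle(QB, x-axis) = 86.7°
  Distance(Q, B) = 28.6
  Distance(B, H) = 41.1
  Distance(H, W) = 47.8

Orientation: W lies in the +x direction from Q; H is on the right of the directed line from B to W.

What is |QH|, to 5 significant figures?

19.058

Checks: Q.y = 0.00, W.y = 0.00 ✓; |BH| = 41.10 ✓; |HW| = 47.80 ✓.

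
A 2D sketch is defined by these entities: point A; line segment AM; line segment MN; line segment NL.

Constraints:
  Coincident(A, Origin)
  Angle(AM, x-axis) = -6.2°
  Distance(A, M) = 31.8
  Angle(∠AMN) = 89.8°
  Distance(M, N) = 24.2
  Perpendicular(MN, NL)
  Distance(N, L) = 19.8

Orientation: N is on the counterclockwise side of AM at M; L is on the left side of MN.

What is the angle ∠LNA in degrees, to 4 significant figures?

37.14°

A is at the origin; AM runs at -6.2° with length 31.8, so M = 31.8·(cos -6.2°, sin -6.2°) = (31.61, -3.434). ∠AMN = 89.8°, so MN runs at -6.2° + (180° − 89.8°) = 84.00° from the x-axis; with |MN| = 24.2, N = M + 24.2·(cos 84.00°, sin 84.00°) = (34.14, 20.63). The perpendicularity gives NL at right angles to MN; with |NL| = 19.8 on the left of MN, L = N + 19.8·(-0.9945, 0.1045) = (14.45, 22.70). Then cos ∠LNA = NL·NA / (|NL||NA|), giving 37.14°.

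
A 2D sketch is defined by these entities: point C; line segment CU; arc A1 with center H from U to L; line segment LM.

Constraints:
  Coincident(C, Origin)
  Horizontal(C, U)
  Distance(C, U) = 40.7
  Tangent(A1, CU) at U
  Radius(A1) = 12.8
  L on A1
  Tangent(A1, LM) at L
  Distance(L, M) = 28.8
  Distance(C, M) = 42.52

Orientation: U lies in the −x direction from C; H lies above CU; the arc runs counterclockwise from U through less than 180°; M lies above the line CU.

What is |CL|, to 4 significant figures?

29.88

Checks: |HL| = 12.80 ✓; ∠(HL, LM) = 90.00° ✓; |LM| = 28.80 ✓; |CM| = 42.52 ✓.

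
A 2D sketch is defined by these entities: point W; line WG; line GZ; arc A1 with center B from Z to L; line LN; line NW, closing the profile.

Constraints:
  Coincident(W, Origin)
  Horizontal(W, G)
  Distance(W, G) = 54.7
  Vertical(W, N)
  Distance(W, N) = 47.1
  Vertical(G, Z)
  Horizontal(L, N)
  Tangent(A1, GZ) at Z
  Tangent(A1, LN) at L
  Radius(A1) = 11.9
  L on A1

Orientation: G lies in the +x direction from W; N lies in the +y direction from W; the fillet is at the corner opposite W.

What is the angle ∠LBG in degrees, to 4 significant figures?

161.3°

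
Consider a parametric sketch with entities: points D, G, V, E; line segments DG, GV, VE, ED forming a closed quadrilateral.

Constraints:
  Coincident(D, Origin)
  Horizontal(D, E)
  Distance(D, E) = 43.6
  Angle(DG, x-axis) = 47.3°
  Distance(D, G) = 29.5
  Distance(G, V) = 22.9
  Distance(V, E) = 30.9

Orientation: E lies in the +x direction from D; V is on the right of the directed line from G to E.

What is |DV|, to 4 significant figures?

12.70

Checks: |GV| = 22.90 ✓; |VE| = 30.90 ✓.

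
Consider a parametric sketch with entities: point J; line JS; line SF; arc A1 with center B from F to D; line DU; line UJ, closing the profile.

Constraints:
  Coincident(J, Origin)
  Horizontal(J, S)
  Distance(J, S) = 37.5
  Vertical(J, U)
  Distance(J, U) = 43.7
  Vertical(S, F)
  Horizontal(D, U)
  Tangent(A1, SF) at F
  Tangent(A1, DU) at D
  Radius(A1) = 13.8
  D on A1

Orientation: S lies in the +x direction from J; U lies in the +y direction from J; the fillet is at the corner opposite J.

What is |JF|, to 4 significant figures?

47.96

J is at the origin; J and S share the same y with |JS| = 37.5 and S on the +x side, so S = (37.50, 0.000). JU is vertical with |JU| = 43.7 and U on the +y side, so U = (0.000, 43.70). The virtual corner opposite J is at (37.50, 43.70). A1 meets SF tangentially, so BF is at right angles to SF and A1 meets DU tangentially, so BD is at right angles to DU, with radius 13.8, so the center B sits 13.8 in from both sides at B = (23.70, 29.90). That places the tangent points at F = (37.50, 29.90) on SF and D = (23.70, 43.70) on DU. Then |JF| = |F − J| = 47.96.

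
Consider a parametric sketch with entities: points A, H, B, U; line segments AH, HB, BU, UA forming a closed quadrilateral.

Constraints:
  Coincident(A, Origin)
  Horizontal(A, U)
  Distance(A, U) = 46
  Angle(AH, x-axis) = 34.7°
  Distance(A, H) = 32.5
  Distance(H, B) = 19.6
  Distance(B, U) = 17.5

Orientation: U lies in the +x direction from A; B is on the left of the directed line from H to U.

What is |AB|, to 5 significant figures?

49.490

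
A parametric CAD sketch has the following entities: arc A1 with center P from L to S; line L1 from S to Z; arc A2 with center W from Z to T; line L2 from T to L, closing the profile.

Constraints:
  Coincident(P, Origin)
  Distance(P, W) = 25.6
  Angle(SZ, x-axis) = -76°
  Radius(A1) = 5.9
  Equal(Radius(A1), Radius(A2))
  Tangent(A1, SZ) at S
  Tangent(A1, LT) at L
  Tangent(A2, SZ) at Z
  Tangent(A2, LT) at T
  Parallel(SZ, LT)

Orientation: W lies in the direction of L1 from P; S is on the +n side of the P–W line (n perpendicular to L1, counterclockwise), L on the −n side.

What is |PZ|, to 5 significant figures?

26.271

Tangency of A1 to both parallel lines with radius 5.9 puts S and L at P ± 5.9·n: S = (5.7247, 1.4273), L = (-5.7247, -1.4273). Equal radii place Z and T the same way about W: Z = W + 5.9·n = (11.918, -23.412), T = W − 5.9·n = (0.46846, -26.267). Then |PZ| = |Z − P| = 26.271.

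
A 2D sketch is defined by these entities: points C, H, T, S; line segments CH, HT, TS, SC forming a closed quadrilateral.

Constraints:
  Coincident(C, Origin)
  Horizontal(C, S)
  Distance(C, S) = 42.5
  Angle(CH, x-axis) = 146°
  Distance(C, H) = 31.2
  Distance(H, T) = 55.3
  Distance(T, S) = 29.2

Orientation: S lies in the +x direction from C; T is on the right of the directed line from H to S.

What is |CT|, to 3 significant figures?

24.2

Checks: |HT| = 55.30 ✓; |TS| = 29.20 ✓.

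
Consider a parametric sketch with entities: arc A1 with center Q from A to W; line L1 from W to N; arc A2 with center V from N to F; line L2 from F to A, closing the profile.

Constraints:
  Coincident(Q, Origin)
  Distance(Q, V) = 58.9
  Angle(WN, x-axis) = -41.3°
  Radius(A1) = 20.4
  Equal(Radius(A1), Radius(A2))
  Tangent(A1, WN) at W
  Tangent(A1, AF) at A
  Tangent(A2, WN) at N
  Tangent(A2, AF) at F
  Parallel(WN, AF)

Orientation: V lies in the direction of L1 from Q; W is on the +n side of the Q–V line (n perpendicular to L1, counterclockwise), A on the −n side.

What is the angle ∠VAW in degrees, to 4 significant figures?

70.90°

The slot axis is L1's direction at -41.3°, so u = (cos -41.3°, sin -41.3°) = (0.7513, -0.6600) and n = (−sin -41.3°, cos -41.3°) = (0.6600, 0.7513). Q is at the origin and V lies 58.9 along u from Q, so V = 58.9·u = (44.25, -38.87). Tangency of A1 to both parallel lines with radius 20.4 puts W and A at Q ± 20.4·n: W = (13.46, 15.33), A = (-13.46, -15.33). Then cos ∠VAW = AV·AW / (|AV||AW|), giving 70.90°.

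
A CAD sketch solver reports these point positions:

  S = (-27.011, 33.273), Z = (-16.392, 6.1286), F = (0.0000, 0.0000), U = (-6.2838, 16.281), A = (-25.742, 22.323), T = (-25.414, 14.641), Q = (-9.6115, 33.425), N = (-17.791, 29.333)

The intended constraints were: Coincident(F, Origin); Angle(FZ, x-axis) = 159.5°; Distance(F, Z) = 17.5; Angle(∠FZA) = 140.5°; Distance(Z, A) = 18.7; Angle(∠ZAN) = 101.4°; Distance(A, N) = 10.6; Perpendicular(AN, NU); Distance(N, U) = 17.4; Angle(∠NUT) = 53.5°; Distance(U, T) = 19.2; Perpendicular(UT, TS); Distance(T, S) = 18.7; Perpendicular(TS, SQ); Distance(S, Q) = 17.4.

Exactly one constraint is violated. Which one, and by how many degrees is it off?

Perpendicular(TS, SQ) — off by 4.40°.

F = (0.00, 0.00) ✓; FZ at 159.5° ✓; |FZ| = 17.50 ✓; ∠FZA = 140.5° ✓; |ZA| = 18.70 ✓; ∠ZAN = 101.4° ✓; |AN| = 10.60 ✓; ∠(AN, NU) = 90.00° ✓; |NU| = 17.40 ✓; ∠NUT = 53.50° ✓; |UT| = 19.20 ✓; ∠(UT, TS) = 90.00° ✓; |TS| = 18.70 ✓; ∠(TS, SQ) = 94.40° ✗; |SQ| = 17.40 ✓.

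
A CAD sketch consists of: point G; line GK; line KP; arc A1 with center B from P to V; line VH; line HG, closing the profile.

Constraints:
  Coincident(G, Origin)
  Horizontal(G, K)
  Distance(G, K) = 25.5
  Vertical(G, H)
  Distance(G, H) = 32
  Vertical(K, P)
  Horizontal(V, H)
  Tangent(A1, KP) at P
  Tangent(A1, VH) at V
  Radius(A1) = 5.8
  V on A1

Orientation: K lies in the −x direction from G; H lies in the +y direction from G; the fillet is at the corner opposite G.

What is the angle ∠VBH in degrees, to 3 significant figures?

73.6°

The virtual corner opposite G is at (-25.5, 32.0). Tangency of A1 to KP means the radius BP is perpendicular to KP and since A1 is tangent to VH there, BV ⟂ VH, with radius 5.8, so the center B sits 5.8 in from both sides at B = (-19.7, 26.2). That places the tangent points at P = (-25.5, 26.2) on KP and V = (-19.7, 32.0) on VH. Then cos ∠VBH = BV·BH / (|BV||BH|), giving 73.6°.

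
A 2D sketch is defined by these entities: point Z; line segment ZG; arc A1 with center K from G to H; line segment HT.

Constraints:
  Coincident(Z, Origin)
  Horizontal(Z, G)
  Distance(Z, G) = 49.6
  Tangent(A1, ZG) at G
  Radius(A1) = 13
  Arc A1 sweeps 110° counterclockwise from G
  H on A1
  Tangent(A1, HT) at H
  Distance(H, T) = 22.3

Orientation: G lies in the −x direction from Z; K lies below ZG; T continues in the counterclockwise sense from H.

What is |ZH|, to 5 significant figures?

64.231

Z is at the origin; Z and G share the same y with |ZG| = 49.6 and G on the −x side, so G = (-49.600, 0.0000). A1 meets ZG tangentially, so KG is at right angles to ZG, so K = G + (0, -13) = (-49.600, -13.000). On A1, G sits at bearing 90° from K; a 110° counterclockwise sweep puts H at bearing 200°, so H = K + 13.0·(cos 200°, sin 200°) = (-61.816, -17.446). Then |ZH| = |H − Z| = 64.231.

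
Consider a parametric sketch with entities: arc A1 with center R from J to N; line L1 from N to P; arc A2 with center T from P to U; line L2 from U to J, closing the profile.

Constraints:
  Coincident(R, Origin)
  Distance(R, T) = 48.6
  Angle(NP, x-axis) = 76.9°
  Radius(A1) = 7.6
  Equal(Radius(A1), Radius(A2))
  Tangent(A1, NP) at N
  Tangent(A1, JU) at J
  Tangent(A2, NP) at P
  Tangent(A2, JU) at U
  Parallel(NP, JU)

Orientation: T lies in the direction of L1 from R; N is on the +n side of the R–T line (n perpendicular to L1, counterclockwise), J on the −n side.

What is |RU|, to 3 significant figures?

49.2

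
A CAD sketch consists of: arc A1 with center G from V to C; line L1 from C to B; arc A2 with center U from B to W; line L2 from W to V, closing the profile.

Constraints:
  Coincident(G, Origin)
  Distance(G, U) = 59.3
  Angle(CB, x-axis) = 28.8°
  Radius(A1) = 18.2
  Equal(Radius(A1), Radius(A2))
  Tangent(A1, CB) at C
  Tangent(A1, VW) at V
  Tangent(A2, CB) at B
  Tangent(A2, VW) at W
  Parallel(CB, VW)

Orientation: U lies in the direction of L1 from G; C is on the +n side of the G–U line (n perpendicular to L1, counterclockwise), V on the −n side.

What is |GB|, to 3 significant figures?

62.0

The slot axis is L1's direction at 28.8°, so u = (cos 28.8°, sin 28.8°) = (0.876, 0.482) and n = (−sin 28.8°, cos 28.8°) = (-0.482, 0.876). G is at the origin and U lies 59.3 along u from G, so U = 59.3·u = (52.0, 28.6). Tangency of A1 to both parallel lines with radius 18.2 puts C and V at G ± 18.2·n: C = (-8.77, 15.9), V = (8.77, -15.9). Equal radii place B and W the same way about U: B = U + 18.2·n = (43.2, 44.5), W = U − 18.2·n = (60.7, 12.6). Then |GB| = |B − G| = 62.0.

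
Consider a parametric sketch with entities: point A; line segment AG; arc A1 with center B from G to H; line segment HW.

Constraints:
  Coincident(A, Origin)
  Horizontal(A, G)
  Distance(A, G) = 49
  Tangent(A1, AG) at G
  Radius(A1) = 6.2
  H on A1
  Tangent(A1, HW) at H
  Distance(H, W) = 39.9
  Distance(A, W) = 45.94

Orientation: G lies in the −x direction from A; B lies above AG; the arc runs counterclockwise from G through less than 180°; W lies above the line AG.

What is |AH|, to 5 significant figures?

43.641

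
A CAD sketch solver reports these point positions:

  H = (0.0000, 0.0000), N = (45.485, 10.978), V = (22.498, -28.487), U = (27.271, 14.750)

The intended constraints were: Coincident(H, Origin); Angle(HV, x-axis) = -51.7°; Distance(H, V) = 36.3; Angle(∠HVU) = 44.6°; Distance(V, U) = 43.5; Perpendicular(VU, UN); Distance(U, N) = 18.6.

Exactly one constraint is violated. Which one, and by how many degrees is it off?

Perpendicular(VU, UN) — off by 5.40°.

H = (0.00, 0.00) ✓; HV at -51.70° ✓; |HV| = 36.30 ✓; ∠HVU = 44.60° ✓; |VU| = 43.50 ✓; ∠(VU, UN) = 95.40° ✗; |UN| = 18.60 ✓.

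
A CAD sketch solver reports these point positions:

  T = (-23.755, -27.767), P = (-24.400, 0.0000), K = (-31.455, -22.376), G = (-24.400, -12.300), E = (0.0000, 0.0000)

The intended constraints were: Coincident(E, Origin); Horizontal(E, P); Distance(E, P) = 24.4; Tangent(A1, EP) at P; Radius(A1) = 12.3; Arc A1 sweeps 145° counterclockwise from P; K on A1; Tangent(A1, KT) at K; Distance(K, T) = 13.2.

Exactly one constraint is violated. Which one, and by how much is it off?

Distance(K, T) = 13.2 — off by 3.80.

E = (0.00, 0.00) ✓; E.y = 0.00, P.y = 0.00 ✓; |EP| = 24.40 ✓; ∠(GP, PE) = 90.00° ✓; |GP| = 12.30 ✓; bearing(G→K) − bearing(G→P) = 145.0° ✓; |GK| = 12.30 ✓; ∠(GK, KT) = 90.00° ✓; |KT| = 9.400 ✗.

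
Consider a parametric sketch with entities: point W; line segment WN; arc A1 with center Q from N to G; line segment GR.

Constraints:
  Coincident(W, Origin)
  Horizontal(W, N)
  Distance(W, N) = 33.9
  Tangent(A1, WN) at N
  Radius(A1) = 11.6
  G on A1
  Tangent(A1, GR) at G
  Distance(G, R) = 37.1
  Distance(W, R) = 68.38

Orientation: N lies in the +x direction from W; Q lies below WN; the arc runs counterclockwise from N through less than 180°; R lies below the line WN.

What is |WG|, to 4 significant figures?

31.63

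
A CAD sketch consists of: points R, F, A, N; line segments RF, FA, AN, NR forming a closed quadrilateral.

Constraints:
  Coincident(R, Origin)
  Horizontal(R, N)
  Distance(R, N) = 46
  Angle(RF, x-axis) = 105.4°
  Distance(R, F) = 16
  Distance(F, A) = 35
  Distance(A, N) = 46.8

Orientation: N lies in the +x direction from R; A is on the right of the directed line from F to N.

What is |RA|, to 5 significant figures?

19.046

Checks: RF at 105.4° ✓; |FA| = 35.00 ✓; |AN| = 46.80 ✓.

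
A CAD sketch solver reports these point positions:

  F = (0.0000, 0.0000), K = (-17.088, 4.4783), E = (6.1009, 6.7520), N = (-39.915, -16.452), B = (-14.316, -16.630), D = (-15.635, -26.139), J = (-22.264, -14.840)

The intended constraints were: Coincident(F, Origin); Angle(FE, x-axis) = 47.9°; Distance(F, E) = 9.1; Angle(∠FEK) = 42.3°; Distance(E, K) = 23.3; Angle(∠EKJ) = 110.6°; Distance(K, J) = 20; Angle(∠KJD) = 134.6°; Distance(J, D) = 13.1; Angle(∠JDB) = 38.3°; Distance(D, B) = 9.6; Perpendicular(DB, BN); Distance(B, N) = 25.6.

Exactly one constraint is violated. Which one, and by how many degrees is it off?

Perpendicular(DB, BN) — off by 7.50°.

F = (0.00, 0.00) ✓; FE at 47.90° ✓; |FE| = 9.100 ✓; ∠FEK = 42.30° ✓; |EK| = 23.30 ✓; ∠EKJ = 110.6° ✓; |KJ| = 20.00 ✓; ∠KJD = 134.6° ✓; |JD| = 13.10 ✓; ∠JDB = 38.30° ✓; |DB| = 9.600 ✓; ∠(DB, BN) = 97.50° ✗; |BN| = 25.60 ✓.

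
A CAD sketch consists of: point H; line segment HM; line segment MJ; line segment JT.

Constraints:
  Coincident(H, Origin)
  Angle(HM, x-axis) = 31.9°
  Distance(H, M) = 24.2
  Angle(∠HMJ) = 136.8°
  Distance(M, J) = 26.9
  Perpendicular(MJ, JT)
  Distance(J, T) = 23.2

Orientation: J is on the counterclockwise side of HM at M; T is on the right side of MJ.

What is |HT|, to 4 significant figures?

59.71

H is at the origin; HM runs at 31.9° with length 24.2, so M = 24.2·(cos 31.9°, sin 31.9°) = (20.55, 12.79). ∠HMJ = 136.8°, so MJ runs at 31.9° + (180° − 136.8°) = 75.10° from the x-axis; with |MJ| = 26.9, J = M + 26.9·(cos 75.10°, sin 75.10°) = (27.46, 38.78). MJ is perpendicular to JT; with |JT| = 23.2 on the right of MJ, T = J + 23.2·(0.9664, -0.2571) = (49.88, 32.82). Then |HT| = |T − H| = 59.71.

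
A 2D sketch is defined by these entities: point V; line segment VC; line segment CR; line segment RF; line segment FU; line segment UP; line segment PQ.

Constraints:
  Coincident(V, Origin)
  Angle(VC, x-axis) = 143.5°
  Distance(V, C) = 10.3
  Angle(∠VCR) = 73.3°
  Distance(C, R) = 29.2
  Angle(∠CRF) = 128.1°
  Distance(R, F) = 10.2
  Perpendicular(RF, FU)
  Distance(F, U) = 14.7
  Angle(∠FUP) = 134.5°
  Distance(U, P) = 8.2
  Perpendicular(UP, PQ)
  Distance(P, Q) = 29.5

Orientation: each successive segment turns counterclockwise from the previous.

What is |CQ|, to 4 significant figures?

23.63

∠FUP = 134.5° gives UP at 77.60° from the x-axis; with |UP| = 8.2, P = (1.463, -14.17). The perpendicularity gives PQ at right angles to UP, so PQ runs at 167.6°; with |PQ| = 29.5, Q = (-27.35, -7.833). Then |CQ| = |Q − C| = 23.63.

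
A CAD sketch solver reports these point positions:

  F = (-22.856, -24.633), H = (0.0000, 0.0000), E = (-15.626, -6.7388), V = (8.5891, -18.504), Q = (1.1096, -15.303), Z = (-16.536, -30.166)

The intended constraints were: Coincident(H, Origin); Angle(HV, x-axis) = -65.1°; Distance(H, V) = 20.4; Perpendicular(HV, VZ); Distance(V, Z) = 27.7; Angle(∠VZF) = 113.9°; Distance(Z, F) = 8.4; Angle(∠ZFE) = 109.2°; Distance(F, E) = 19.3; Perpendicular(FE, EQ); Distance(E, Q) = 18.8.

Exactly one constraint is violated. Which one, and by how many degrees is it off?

Perpendicular(FE, EQ) — off by 5.10°.

H = (0.00, 0.00) ✓; HV at -65.10° ✓; |HV| = 20.40 ✓; ∠(HV, VZ) = 90.00° ✓; |VZ| = 27.70 ✓; ∠VZF = 113.9° ✓; |ZF| = 8.400 ✓; ∠ZFE = 109.2° ✓; |FE| = 19.30 ✓; ∠(FE, EQ) = 95.10° ✗; |EQ| = 18.80 ✓.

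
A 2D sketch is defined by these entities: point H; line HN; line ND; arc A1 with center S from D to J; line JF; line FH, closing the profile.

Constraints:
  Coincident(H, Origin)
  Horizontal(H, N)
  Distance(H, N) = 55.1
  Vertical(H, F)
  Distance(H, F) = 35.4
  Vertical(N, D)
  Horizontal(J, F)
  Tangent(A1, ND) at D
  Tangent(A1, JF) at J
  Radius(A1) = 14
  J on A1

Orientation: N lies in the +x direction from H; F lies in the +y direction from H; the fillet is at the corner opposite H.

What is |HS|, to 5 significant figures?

46.338

H is at the origin; H and N share the same y with |HN| = 55.1 and N on the +x side, so N = (55.100, 0.0000). HF is vertical with |HF| = 35.4 and F on the +y side, so F = (0.0000, 35.400). The virtual corner opposite H is at (55.100, 35.400). Since A1 is tangent to ND there, SD ⟂ ND and A1 meets JF tangentially, so SJ is at right angles to JF, with radius 14.0, so the center S sits 14.0 in from both sides at S = (41.100, 21.400). Then |HS| = |S − H| = 46.338.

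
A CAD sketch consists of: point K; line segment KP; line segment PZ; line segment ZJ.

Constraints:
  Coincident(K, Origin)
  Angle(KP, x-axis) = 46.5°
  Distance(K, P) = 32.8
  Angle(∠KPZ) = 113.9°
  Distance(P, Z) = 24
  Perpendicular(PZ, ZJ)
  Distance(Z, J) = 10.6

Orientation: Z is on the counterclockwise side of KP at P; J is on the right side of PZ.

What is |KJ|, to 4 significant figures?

55.12

∠KPZ = 113.9°, so PZ runs at 46.5° + (180° − 113.9°) = 112.6° from the x-axis; with |PZ| = 24.0, Z = P + 24.0·(cos 112.6°, sin 112.6°) = (13.35, 45.95). PZ is perpendicular to ZJ; with |ZJ| = 10.6 on the right of PZ, J = Z + 10.6·(0.9232, 0.3843) = (23.14, 50.02). Then |KJ| = |J − K| = 55.12.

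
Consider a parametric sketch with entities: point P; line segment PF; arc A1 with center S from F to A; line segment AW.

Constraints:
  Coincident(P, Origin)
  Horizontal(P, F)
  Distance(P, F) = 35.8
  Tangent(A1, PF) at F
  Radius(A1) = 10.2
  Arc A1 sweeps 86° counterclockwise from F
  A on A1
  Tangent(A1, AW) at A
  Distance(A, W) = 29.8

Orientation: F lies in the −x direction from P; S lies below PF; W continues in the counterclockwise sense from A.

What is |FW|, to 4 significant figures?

41.09

P is at the origin; PF is horizontal with |PF| = 35.8 and F on the −x side, so F = (-35.80, 0.000). The tangent condition forces SF to be normal to PF, so S = F + (0, -10.2) = (-35.80, -10.20). On A1, F sits at bearing 90° from S; an 86° counterclockwise sweep puts A at bearing 176°, so A = S + 10.2·(cos 176°, sin 176°) = (-45.98, -9.488). Since A1 is tangent to AW there, SA ⟂ AW, so AW runs along (−sin 176°, cos 176°); with |AW| = 29.8, W = (-48.05, -39.22). Then |FW| = |W − F| = 41.09.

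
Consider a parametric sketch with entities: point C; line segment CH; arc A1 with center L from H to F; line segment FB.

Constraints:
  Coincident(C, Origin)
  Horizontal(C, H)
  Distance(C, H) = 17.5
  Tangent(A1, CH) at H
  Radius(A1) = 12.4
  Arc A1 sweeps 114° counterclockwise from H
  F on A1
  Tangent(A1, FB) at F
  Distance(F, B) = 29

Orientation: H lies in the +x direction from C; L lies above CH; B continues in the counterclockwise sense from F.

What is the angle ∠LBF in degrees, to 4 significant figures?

23.15°

C is at the origin; CH is horizontal with |CH| = 17.5 and H on the +x side, so H = (17.50, 0.000). The tangent condition forces LH to be normal to CH, so L = H + (0, 12.4) = (17.50, 12.40). On A1, H sits at bearing -90° from L; a 114° counterclockwise sweep puts F at bearing 24°, so F = L + 12.4·(cos 24°, sin 24°) = (28.83, 17.44). The tangent condition forces LF to be normal to FB, so FB runs along (−sin 24°, cos 24°); with |FB| = 29.0, B = (17.03, 43.94). Then cos ∠LBF = BL·BF / (|BL||BF|), giving 23.15°.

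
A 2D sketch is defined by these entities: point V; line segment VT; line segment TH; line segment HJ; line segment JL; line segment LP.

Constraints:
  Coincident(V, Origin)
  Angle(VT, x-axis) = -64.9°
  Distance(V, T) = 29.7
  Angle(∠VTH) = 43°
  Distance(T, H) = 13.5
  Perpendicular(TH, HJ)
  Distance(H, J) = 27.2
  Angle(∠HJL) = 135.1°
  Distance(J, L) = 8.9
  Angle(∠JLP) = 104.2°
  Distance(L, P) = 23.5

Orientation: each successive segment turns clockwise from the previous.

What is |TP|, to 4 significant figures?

25.12

V is at the origin; VT runs at -64.9° with length 29.7, so T = (12.60, -26.90). ∠VTH = 43.0° gives TH at 158.1° from the x-axis; with |TH| = 13.5, H = (0.07293, -21.86). TH is perpendicular to HJ, so HJ runs at 68.10°; with |HJ| = 27.2, J = (10.22, 3.377). ∠HJL = 135.1° gives JL at 23.20° from the x-axis; with |JL| = 8.9, L = (18.40, 6.883). ∠JLP = 104.2° gives LP at -52.60° from the x-axis; with |LP| = 23.5, P = (32.67, -11.79). Then |TP| = |P − T| = 25.12.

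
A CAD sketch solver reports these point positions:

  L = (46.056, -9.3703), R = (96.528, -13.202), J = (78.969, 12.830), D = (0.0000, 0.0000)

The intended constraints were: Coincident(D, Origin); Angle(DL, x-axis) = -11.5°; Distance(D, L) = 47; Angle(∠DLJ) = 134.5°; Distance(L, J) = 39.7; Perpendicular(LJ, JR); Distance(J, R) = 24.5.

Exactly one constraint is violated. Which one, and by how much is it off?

Distance(J, R) = 24.5 — off by 6.90.

D = (0.00, 0.00) ✓; DL at -11.50° ✓; |DL| = 47.00 ✓; ∠DLJ = 134.5° ✓; |LJ| = 39.70 ✓; ∠(LJ, JR) = 90.00° ✓; |JR| = 31.40 ✗.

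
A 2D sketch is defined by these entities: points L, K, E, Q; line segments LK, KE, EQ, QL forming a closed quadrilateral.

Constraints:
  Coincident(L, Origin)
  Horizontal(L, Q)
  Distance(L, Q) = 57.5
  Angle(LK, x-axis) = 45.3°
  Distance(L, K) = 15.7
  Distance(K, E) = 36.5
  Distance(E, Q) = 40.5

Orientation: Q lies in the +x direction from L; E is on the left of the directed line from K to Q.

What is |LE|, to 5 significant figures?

52.182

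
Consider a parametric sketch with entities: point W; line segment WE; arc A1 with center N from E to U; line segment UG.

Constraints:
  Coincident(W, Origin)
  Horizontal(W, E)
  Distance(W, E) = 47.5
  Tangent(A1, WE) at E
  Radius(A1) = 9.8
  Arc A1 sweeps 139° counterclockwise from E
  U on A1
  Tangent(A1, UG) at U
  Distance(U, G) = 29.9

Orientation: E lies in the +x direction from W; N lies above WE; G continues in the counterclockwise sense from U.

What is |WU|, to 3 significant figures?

56.6

W is at the origin; WE is horizontal with |WE| = 47.5 and E on the +x side, so E = (47.5, 0.00). Since A1 is tangent to WE there, NE ⟂ WE, so N = E + (0, 9.8) = (47.5, 9.80). On A1, E sits at bearing -90° from N; a 139° counterclockwise sweep puts U at bearing 49°, so U = N + 9.8·(cos 49°, sin 49°) = (53.9, 17.2). Then |WU| = |U − W| = 56.6.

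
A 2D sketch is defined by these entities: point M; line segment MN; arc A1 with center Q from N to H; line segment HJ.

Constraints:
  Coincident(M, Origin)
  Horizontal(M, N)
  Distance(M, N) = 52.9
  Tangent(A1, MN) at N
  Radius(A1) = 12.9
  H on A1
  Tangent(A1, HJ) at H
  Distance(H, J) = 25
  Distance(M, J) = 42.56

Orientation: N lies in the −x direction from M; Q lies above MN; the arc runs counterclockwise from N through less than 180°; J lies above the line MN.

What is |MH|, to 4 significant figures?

41.92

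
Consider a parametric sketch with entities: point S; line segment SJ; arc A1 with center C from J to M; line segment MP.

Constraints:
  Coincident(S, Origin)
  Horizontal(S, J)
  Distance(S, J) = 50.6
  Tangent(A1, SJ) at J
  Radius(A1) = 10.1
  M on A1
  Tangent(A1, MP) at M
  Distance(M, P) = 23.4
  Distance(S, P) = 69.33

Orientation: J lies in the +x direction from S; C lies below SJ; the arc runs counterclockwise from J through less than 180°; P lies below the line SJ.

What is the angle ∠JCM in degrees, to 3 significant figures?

137°

S is at the origin; S and J share the same y with |SJ| = 50.6 and J on the +x side, so J = (50.6, 0.00). A1 meets SJ tangentially, so CJ is at right angles to SJ, so C = J + (0, -10.1) = (50.6, -10.1). Since CM ⟂ MP (tangency), |CP| = √(10.1² + 23.4²) = 25.5 regardless of where M sits on A1. So P lies on both circle(S, 69.33) and circle(C, 25.5); the below-SJ intersection is P = (60.7, -33.5). M is the foot of the tangent from P: M = (43.7, -17.4).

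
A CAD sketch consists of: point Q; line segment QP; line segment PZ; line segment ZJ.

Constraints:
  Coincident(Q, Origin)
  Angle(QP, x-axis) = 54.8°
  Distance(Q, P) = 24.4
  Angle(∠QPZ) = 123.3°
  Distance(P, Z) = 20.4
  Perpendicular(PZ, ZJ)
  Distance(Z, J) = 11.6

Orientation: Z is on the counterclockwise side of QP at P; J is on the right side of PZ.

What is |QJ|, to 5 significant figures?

46.538

Q is at the origin; QP runs at 54.8° with length 24.4, so P = 24.4·(cos 54.8°, sin 54.8°) = (14.065, 19.938). ∠QPZ = 123.3°, so PZ runs at 54.8° + (180° − 123.3°) = 111.50° from the x-axis; with |PZ| = 20.4, Z = P + 20.4·(cos 111.50°, sin 111.50°) = (6.5883, 38.919). The perpendicularity gives ZJ at right angles to PZ; with |ZJ| = 11.6 on the right of PZ, J = Z + 11.6·(0.93042, 0.36650) = (17.381, 43.170). Then |QJ| = |J − Q| = 46.538.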